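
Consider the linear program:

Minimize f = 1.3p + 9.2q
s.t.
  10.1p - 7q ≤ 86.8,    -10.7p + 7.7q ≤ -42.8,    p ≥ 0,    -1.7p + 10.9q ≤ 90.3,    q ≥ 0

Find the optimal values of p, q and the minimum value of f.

p = 4, q = 0, minimum f = 5.2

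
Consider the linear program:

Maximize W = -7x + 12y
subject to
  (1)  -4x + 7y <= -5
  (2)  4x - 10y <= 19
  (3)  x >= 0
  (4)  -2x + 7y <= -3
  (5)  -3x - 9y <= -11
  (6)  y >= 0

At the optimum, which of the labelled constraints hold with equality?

Vertices and W = -7x + 12y:
  (103/8, 13/4) → W = -409/8
  (19/4, 0) → W = -133/4
  (8/3, 1/3) → W = -44/3
  (11/3, 0) → W = -77/3

The maximum is at (8/3, 1/3). Substituting into each constraint, equality holds for (4) and (5); the remaining constraints have slack.

(4) and (5)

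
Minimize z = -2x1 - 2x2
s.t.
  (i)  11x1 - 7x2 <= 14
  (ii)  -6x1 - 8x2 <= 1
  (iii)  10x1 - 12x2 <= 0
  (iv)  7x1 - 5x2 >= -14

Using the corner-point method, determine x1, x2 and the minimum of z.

x1 = 28, x2 = 42, minimum z = -140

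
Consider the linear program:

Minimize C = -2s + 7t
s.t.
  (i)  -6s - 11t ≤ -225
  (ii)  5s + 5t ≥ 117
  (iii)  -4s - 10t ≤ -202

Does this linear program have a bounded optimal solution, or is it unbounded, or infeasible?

unbounded

From the feasible point (16/3, 271/15), moving in the direction (10, -4) keeps every constraint satisfied while C decreases without bound.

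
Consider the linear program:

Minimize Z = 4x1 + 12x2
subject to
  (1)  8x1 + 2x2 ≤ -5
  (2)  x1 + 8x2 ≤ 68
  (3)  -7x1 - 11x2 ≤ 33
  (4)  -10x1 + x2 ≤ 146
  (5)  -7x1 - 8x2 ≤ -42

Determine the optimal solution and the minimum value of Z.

The optimum lies where 8x1 + 2x2 = -5 and -7x1 - 8x2 = -42.
Solving simultaneously gives x1 = -62/25, x2 = 371/50.

x1 = -62/25, x2 = 371/50, minimum Z = 1978/25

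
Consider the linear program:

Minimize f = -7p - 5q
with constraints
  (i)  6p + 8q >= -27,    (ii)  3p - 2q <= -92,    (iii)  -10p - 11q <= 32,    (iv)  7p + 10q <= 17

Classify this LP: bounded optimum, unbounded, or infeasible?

Vertices and f = -7p - 5q:
  (-1076/53, 824/53) → f = 3412/53
  (-443/22, 695/44) → f = 2727/44
  (-507/23, 394/23) → f = 1579/23
The feasible region has finitely many vertices and no improving ray; the minimum is 2727/44 at (-443/22, 695/44).

bounded optimum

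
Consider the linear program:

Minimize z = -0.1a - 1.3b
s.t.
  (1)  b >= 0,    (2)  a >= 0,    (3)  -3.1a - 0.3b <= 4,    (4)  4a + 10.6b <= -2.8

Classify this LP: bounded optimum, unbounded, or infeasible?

infeasible

The boundaries b = 0 and a = 0 meet at (0, 0), but that point violates 4a + 10.6b ≤ -2.8. Every candidate vertex is excluded by some other constraint, so the feasible region is empty.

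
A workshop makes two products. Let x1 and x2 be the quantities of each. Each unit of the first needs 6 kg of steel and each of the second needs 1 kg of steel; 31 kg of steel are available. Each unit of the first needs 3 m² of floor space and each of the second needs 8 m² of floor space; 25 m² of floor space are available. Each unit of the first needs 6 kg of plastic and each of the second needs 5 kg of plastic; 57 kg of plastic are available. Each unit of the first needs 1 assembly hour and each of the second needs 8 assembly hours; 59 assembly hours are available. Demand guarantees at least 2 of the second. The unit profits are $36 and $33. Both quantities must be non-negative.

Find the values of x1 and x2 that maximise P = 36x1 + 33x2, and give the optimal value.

x1 = 3, x2 = 2, maximum P = 174

Feasible corners and P = 36x1 + 33x2:
  (0, 25/8) → P = 825/8
  (0, 2) → P = 66
  (3, 2) → P = 174

The optimum lies where 3x1 + 8x2 = 25 and x2 = 2.
Solving simultaneously gives x1 = 3, x2 = 2.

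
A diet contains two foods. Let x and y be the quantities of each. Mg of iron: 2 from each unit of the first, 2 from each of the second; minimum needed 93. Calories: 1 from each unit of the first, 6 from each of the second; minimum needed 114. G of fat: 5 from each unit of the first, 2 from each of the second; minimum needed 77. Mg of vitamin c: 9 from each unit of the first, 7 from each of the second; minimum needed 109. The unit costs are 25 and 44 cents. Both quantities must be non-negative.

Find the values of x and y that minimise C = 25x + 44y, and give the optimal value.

Feasible corners and C = 25x + 44y:
  (0, 93/2) → C = 2046
  (114, 0) → C = 2850
  (33, 27/2) → C = 1419
The feasible region is unbounded (it extends along (0, 1), (1, 0)), but C strictly increases along every unbounded feasible direction, so there is no improving ray and the minimum is attained at a vertex.

x = 33, y = 27/2, minimum C = 1419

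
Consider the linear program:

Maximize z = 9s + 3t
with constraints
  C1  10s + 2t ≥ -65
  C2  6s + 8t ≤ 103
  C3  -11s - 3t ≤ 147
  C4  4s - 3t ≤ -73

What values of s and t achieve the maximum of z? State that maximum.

s = -11/2, t = 17, maximum z = 3/2

Extreme points and z = 9s + 3t:
  (-363/34, 355/17) → z = -1137/34
  (-341/38, 235/19) → z = -1659/38
  (-11/2, 17) → z = 3/2

The optimum lies where 6s + 8t = 103 and 4s - 3t = -73.
Solving simultaneously gives s = -11/2, t = 17.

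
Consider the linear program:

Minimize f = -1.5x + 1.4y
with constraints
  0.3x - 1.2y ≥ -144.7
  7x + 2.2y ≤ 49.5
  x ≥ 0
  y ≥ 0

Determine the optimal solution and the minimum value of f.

x = 99/14, y = 0, minimum f = -297/28

Feasible corners and f = -1.5x + 1.4y:
  (0, 45/2) → f = 63/2
  (99/14, 0) → f = -297/28
  (0, 0) → f = 0

The binding constraints are 7x + 2.2y = 49.5 and y = 0.
Solving simultaneously gives x = 99/14, y = 0.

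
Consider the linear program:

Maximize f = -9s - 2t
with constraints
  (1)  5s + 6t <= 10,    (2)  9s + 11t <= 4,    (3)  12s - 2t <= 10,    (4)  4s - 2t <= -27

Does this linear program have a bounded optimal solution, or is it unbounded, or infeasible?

From the feasible point (-289/62, 259/62), moving in the direction (-2, -4) keeps every constraint satisfied while f increases without bound.

unbounded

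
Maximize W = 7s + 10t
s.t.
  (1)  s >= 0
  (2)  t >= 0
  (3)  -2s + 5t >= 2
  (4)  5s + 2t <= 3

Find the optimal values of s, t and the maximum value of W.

Extreme points and W = 7s + 10t:
  (0, 2/5) → W = 4
  (0, 3/2) → W = 15
  (11/29, 16/29) → W = 237/29

s = 0, t = 3/2, maximum W = 15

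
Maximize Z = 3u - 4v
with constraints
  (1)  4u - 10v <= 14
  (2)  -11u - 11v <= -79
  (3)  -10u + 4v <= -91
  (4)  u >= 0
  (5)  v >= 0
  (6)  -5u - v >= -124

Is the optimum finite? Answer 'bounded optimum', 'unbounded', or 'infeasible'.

Vertices and Z = 3u - 4v:
  (61/6, 8/3) → Z = 119/6
  (209/9, 71/9) → Z = 343/9
  (587/30, 157/6) → Z = -1379/30
The feasible region has finitely many vertices and no improving ray; the maximum is 343/9 at (209/9, 71/9).

bounded optimum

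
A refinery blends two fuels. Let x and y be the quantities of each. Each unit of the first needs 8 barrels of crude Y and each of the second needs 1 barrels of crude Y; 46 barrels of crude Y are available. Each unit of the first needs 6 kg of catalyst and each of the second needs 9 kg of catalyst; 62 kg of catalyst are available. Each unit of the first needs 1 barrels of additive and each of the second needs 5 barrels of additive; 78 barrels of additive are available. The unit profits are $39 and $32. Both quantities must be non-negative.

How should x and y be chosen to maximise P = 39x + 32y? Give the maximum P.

x = 16/3, y = 10/3, maximum P = 944/3

Extreme points and P = 39x + 32y:
  (0, 0) → P = 0
  (0, 62/9) → P = 1984/9
  (23/4, 0) → P = 897/4
  (16/3, 10/3) → P = 944/3

The optimum lies where 8x + y = 46 and 6x + 9y = 62.
Solving simultaneously gives x = 16/3, y = 10/3.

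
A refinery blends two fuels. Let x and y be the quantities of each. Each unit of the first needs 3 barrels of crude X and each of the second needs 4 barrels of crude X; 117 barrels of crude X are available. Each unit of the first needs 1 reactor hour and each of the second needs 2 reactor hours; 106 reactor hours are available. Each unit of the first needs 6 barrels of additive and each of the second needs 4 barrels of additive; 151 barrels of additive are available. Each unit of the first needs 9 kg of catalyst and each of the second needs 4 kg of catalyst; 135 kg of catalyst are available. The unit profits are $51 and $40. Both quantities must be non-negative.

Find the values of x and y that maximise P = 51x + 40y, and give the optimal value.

x = 3, y = 27, maximum P = 1233

Extreme points and P = 51x + 40y:
  (0, 0) → P = 0
  (0, 117/4) → P = 1170
  (15, 0) → P = 765
  (3, 27) → P = 1233

The optimum lies where 3x + 4y = 117 and 9x + 4y = 135.
Solving simultaneously gives x = 3, y = 27.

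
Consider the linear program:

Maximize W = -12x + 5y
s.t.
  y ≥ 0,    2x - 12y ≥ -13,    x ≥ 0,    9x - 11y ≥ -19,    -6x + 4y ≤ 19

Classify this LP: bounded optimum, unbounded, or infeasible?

Extreme points and W = -12x + 5y:
  (0, 0) → W = 0
  (0, 13/12) → W = 65/12
The feasible region has finitely many vertices and no improving ray; the maximum is 65/12 at (0, 13/12).

bounded optimum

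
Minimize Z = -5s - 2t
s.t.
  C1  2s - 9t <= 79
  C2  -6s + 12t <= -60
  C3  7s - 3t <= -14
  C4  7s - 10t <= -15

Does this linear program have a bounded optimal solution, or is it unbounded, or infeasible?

The boundaries 2s - 9t = 79 and -6s + 12t = -60 meet at (-68/5, -59/5), but that point violates 7s - 10t ≤ -15. Every candidate vertex is excluded by some other constraint, so the feasible region is empty.

infeasible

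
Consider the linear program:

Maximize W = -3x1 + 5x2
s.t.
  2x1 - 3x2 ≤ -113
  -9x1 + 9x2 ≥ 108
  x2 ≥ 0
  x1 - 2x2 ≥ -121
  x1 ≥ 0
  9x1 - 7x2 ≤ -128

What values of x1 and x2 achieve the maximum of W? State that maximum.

Corner points and W = -3x1 + 5x2:
  (0, 113/3) → W = 565/3
  (407/13, 761/13) → W = 2584/13
  (0, 121/2) → W = 605/2
  (591/11, 961/11) → W = 3032/11

At the optimal vertex, x1 - 2x2 = -121 and x1 = 0.
Solving simultaneously gives x1 = 0, x2 = 121/2.

x1 = 0, x2 = 121/2, maximum W = 605/2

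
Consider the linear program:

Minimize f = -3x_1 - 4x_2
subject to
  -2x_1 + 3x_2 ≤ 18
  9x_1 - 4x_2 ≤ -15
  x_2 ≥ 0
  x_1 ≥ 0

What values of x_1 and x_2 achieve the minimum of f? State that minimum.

x_1 = 27/19, x_2 = 132/19, minimum f = -609/19

Extreme points and f = -3x_1 - 4x_2:
  (27/19, 132/19) → f = -609/19
  (0, 6) → f = -24
  (0, 15/4) → f = -15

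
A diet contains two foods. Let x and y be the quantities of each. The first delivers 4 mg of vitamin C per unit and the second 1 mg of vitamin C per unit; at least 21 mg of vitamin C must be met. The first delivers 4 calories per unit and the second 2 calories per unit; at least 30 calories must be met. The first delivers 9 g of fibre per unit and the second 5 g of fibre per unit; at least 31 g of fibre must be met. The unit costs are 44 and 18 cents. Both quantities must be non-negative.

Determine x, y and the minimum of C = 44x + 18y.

x = 3, y = 9, minimum C = 294

The feasible region is unbounded (it extends along (0, 1), (1, 0)), but C strictly increases along every unbounded feasible direction, so there is no improving ray and the minimum is attained at a vertex.

The optimum lies where 4x + y = 21 and 4x + 2y = 30.
Solving simultaneously gives x = 3, y = 9.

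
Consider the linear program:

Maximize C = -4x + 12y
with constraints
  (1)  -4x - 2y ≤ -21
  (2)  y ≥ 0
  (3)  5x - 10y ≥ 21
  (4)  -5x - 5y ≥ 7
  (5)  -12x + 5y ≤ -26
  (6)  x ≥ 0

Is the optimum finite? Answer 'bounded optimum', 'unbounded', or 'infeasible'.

The boundaries -4x - 2y = -21 and y = 0 meet at (21/4, 0), but that point violates -5x - 5y ≥ 7. Every candidate vertex is excluded by some other constraint, so the feasible region is empty.

infeasible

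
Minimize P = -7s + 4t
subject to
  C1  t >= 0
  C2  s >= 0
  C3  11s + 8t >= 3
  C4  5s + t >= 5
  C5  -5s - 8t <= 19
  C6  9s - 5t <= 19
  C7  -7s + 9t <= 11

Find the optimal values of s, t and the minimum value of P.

Extreme points and P = -7s + 4t:
  (1, 0) → P = -7
  (19/9, 0) → P = -133/9
  (17/26, 45/26) → P = 61/26
  (113/23, 116/23) → P = -327/23

The binding constraints are t = 0 and 9s - 5t = 19.
Solving simultaneously gives s = 19/9, t = 0.

s = 19/9, t = 0, minimum P = -133/9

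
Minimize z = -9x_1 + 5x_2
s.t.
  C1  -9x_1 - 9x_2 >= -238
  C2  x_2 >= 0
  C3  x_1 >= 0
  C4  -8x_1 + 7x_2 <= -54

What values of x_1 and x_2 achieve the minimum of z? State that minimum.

x_1 = 238/9, x_2 = 0, minimum z = -238

Corner points and z = -9x_1 + 5x_2:
  (238/9, 0) → z = -238
  (2152/135, 1418/135) → z = -12278/135
  (27/4, 0) → z = -243/4

The optimum lies where -9x_1 - 9x_2 = -238 and x_2 = 0.
Solving simultaneously gives x_1 = 238/9, x_2 = 0.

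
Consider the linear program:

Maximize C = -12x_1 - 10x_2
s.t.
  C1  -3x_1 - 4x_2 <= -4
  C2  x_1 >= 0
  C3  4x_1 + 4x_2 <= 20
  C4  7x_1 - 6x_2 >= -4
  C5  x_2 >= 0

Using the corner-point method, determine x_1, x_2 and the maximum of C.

x_1 = 4/23, x_2 = 20/23, maximum C = -248/23

Vertices and C = -12x_1 - 10x_2:
  (4/23, 20/23) → C = -248/23
  (4/3, 0) → C = -16
  (2, 3) → C = -54
  (5, 0) → C = -60

The binding constraints are -3x_1 - 4x_2 = -4 and 7x_1 - 6x_2 = -4.
Solving simultaneously gives x_1 = 4/23, x_2 = 20/23.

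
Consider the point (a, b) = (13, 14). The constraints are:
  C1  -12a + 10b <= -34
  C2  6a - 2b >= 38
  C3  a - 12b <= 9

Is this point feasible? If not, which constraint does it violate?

Constraint C1: -12a + 10b = -16, which is not ≤ -34. All other constraints are satisfied.

not feasible — violates C1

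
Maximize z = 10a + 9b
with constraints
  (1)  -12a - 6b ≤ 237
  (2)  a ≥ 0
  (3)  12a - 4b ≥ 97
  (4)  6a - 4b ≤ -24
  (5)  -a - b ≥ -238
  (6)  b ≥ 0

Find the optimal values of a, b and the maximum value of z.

a = 464/5, b = 726/5, maximum z = 11174/5

At the optimal vertex, 6a - 4b = -24 and -a - b = -238.
Solving simultaneously gives a = 464/5, b = 726/5.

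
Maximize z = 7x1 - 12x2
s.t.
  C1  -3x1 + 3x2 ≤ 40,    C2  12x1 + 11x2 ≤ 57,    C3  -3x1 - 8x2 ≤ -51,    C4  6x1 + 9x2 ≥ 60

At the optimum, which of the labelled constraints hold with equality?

C2 and C4

Feasible corners and z = 7x1 - 12x2:
  (-269/69, 217/23) → z = -9695/69
  (-4, 28/3) → z = -140
  (-7/2, 9) → z = -265/2

The maximum is at (-7/2, 9). Substituting into each constraint, equality holds for C2 and C4; the remaining constraints have slack.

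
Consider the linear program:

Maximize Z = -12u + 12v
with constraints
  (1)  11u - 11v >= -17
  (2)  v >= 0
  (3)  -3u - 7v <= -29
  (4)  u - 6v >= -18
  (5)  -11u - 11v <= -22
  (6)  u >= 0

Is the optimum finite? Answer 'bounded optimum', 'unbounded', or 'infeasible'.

Feasible corners and Z = -12u + 12v:
  (29/3, 0) → Z = -116
  (48/25, 83/25) → Z = 84/5
The feasible region has finitely many vertices and no improving ray; the maximum is 84/5 at (48/25, 83/25).

bounded optimum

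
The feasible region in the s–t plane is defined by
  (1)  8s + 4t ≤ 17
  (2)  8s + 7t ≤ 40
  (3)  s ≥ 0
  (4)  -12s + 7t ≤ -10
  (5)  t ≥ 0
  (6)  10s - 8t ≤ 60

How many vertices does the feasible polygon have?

Pairwise boundary intersections that survive every other constraint:
  (159/104, 31/26)
  (17/8, 0)
  (5/6, 0)

3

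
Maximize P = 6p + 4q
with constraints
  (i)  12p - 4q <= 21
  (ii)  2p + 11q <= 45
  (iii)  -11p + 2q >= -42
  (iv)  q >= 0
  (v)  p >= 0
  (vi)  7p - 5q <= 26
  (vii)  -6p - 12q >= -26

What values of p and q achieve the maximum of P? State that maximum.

p = 89/42, q = 31/28, maximum P = 120/7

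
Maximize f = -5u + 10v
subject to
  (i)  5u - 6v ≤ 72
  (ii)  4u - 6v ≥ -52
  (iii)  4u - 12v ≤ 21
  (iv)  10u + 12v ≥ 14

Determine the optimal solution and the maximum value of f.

u = 124, v = 274/3, maximum f = 880/3

The binding constraints are 5u - 6v = 72 and 4u - 6v = -52.
Solving simultaneously gives u = 124, v = 274/3.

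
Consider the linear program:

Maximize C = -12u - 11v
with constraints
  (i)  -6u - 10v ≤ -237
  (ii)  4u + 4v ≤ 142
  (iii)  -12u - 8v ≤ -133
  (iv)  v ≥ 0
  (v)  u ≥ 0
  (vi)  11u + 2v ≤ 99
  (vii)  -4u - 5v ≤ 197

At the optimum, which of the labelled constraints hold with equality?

(i) and (v)

Extreme points and C = -12u - 11v:
  (0, 237/10) → C = -2607/10
  (258/49, 2013/98) → C = -28335/98
  (0, 71/2) → C = -781/2
  (28/9, 583/18) → C = -7085/18

The maximum is at (0, 237/10). Substituting into each constraint, equality holds for (i) and (v); the remaining constraints have slack.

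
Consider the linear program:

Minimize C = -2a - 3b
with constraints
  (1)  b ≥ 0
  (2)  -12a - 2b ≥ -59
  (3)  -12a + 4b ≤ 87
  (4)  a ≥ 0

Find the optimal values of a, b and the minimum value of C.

a = 31/36, b = 73/3, minimum C = -1345/18

Extreme points and C = -2a - 3b:
  (59/12, 0) → C = -59/6
  (0, 0) → C = 0
  (31/36, 73/3) → C = -1345/18
  (0, 87/4) → C = -261/4

At the optimal vertex, -12a - 2b = -59 and -12a + 4b = 87.
Solving simultaneously gives a = 31/36, b = 73/3.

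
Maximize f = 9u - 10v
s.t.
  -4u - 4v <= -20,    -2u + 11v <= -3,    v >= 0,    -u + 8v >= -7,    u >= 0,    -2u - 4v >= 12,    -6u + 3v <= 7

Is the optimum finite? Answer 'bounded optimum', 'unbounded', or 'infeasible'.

The boundaries -4u - 4v = -20 and -2u + 11v = -3 meet at (58/13, 7/13), but that point violates -2u - 4v ≥ 12. Every candidate vertex is excluded by some other constraint, so the feasible region is empty.

infeasible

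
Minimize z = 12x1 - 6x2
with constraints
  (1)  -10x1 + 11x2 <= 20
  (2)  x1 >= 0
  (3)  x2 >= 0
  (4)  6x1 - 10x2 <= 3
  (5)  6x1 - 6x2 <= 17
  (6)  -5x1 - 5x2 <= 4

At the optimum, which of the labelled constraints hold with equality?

(1) and (2)

Vertices and z = 12x1 - 6x2:
  (0, 20/11) → z = -120/11
  (307/6, 145/3) → z = 324
  (0, 0) → z = 0
  (1/2, 0) → z = 6
  (19/3, 7/2) → z = 55

The minimum is at (0, 20/11). Substituting into each constraint, equality holds for (1) and (2); the remaining constraints have slack.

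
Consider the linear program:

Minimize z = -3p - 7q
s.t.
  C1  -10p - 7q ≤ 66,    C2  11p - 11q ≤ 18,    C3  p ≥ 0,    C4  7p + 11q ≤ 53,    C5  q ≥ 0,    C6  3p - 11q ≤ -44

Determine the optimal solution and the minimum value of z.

Extreme points and z = -3p - 7q:
  (0, 53/11) → z = -371/11
  (0, 4) → z = -28
  (9/10, 467/110) → z = -1783/55

At the optimal vertex, p = 0 and 7p + 11q = 53.
Solving simultaneously gives p = 0, q = 53/11.

p = 0, q = 53/11, minimum z = -371/11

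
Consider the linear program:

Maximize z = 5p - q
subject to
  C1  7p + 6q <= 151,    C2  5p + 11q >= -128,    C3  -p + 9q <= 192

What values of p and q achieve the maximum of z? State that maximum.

The binding constraints are 7p + 6q = 151 and 5p + 11q = -128.
Solving simultaneously gives p = 2429/47, q = -1651/47.

p = 2429/47, q = -1651/47, maximum z = 13796/47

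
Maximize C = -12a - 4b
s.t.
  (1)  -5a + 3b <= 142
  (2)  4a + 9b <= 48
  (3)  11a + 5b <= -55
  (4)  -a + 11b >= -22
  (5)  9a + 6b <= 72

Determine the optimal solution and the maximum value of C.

Feasible corners and C = -12a - 4b:
  (-378/19, 808/57) → C = 10376/57
  (-407/13, -63/13) → C = 5136/13
  (-735/79, 748/79) → C = 5828/79
  (-55/14, -33/14) → C = 396/7

a = -407/13, b = -63/13, maximum C = 5136/13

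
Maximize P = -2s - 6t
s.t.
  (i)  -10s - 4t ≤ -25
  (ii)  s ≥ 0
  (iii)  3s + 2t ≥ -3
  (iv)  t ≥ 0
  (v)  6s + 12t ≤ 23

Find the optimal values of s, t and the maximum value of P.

The optimum lies where -10s - 4t = -25 and t = 0.
Solving simultaneously gives s = 5/2, t = 0.

s = 5/2, t = 0, maximum P = -5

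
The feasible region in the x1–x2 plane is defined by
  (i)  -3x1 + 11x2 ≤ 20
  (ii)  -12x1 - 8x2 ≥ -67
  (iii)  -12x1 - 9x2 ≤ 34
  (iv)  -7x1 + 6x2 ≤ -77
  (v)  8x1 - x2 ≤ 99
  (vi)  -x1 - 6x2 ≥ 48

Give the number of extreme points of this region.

Of the 15 pairwise boundary intersections, those satisfying every inequality are:
  (163/45, -1162/135)
  (857/84, -365/21)
  (29/8, -413/48)
  (78/7, -69/7)

4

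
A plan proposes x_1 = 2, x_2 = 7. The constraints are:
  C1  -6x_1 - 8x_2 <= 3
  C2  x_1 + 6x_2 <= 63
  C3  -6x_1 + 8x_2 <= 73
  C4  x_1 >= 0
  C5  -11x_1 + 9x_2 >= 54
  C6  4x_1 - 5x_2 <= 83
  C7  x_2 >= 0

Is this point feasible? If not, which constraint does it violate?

Constraint C5: -11x_1 + 9x_2 = 41, which is not ≥ 54. All other constraints are satisfied.

not feasible — violates C5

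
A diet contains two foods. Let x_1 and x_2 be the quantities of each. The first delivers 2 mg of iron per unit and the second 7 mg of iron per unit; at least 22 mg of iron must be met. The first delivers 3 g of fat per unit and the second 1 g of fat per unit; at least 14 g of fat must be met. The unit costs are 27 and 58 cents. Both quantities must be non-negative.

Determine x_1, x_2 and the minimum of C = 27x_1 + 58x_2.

The feasible region is unbounded (it extends along (0, 1), (1, 0)), but C strictly increases along every unbounded feasible direction, so there is no improving ray and the minimum is attained at a vertex.

The optimum lies where 2x_1 + 7x_2 = 22 and 3x_1 + x_2 = 14.
Solving simultaneously gives x_1 = 4, x_2 = 2.

x_1 = 4, x_2 = 2, minimum C = 224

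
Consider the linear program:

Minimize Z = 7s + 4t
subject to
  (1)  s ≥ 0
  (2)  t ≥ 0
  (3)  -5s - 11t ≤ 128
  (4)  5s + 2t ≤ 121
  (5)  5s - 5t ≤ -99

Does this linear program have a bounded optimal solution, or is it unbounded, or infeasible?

Feasible corners and Z = 7s + 4t:
  (0, 121/2) → Z = 242
  (0, 99/5) → Z = 396/5
  (407/35, 220/7) → Z = 7249/35
The feasible region has finitely many vertices and no improving ray; the minimum is 396/5 at (0, 99/5).

bounded optimum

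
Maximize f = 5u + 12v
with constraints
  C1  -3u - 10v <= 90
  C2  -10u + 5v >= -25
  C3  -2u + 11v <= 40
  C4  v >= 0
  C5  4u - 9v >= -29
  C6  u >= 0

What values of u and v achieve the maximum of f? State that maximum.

u = 19/4, v = 9/2, maximum f = 311/4

Vertices and f = 5u + 12v:
  (19/4, 9/2) → f = 311/4
  (5/2, 0) → f = 25/2
  (41/26, 51/13) → f = 1429/26
  (0, 0) → f = 0
  (0, 29/9) → f = 116/3

The binding constraints are -10u + 5v = -25 and -2u + 11v = 40.
Solving simultaneously gives u = 19/4, v = 9/2.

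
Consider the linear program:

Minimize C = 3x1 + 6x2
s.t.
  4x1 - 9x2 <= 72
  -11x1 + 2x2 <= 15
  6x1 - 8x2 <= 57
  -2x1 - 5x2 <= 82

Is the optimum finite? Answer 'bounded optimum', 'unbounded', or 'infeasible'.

bounded optimum

Corner points and C = 3x1 + 6x2:
  (-279/91, -852/91) → C = -5949/91
  (-63/22, -102/11) → C = -1413/22
The feasible region has finitely many vertices and no improving ray; the minimum is -5949/91 at (-279/91, -852/91).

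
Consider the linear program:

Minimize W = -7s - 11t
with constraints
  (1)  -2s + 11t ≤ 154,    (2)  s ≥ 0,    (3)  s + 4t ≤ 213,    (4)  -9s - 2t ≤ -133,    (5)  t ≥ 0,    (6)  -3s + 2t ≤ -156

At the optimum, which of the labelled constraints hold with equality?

Extreme points and W = -7s - 11t:
  (1727/19, 580/19) → W = -18469/19
  (2024/29, 774/29) → W = -22682/29
  (213, 0) → W = -1491
  (52, 0) → W = -364

The minimum is at (213, 0). Substituting into each constraint, equality holds for (3) and (5); the remaining constraints have slack.

(3) and (5)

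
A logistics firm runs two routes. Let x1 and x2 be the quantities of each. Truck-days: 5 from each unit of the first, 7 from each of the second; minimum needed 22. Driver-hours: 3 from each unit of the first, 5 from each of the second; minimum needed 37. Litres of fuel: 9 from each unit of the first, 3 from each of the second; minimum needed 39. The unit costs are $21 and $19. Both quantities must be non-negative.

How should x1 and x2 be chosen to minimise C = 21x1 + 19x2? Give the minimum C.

x1 = 7/3, x2 = 6, minimum C = 163

The feasible region is unbounded (it extends along (0, 1), (1, 0)), but C strictly increases along every unbounded feasible direction, so there is no improving ray and the minimum is attained at a vertex.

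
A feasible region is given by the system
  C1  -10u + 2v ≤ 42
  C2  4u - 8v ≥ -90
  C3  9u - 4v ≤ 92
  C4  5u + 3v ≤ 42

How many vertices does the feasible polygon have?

4

Intersecting each pair of boundary lines and keeping only the points that satisfy every inequality leaves:
  (-13/6, 61/6)
  (-16, -59)
  (33/26, 309/26)
  (444/47, -82/47)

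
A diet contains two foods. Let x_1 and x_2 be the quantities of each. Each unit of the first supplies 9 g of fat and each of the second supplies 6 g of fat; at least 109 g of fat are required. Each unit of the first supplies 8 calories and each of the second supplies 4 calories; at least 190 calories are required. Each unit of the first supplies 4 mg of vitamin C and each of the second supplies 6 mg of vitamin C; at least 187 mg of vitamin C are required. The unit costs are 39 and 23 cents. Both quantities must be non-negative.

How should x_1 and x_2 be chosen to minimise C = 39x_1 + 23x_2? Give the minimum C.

x_1 = 49/4, x_2 = 23, minimum C = 4027/4

Feasible corners and C = 39x_1 + 23x_2:
  (0, 95/2) → C = 2185/2
  (187/4, 0) → C = 7293/4
  (49/4, 23) → C = 4027/4
The feasible region is unbounded (it extends along (0, 1), (1, 0)), but C strictly increases along every unbounded feasible direction, so there is no improving ray and the minimum is attained at a vertex.

The optimum lies where 8x_1 + 4x_2 = 190 and 4x_1 + 6x_2 = 187.
Solving simultaneously gives x_1 = 49/4, x_2 = 23.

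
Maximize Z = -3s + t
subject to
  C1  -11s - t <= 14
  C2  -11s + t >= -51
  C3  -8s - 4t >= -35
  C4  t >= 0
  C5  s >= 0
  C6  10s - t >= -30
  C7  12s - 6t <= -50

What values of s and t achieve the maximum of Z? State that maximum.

s = 0, t = 35/4, maximum Z = 35/4

Vertices and Z = -3s + t:
  (0, 35/4) → Z = 35/4
  (5/48, 205/24) → Z = 395/48
  (0, 25/3) → Z = 25/3

The optimum lies where -8s - 4t = -35 and s = 0.
Solving simultaneously gives s = 0, t = 35/4.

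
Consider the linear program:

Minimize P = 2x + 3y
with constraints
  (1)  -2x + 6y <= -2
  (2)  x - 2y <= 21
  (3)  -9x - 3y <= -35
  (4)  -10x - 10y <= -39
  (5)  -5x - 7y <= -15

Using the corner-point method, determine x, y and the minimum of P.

Feasible corners and P = 2x + 3y:
  (61, 20) → P = 182
  (18/5, 13/15) → P = 49/5
  (177/17, -90/17) → P = 84/17
  (233/60, 1/60) → P = 469/60
  (123/20, -9/4) → P = 111/20

The binding constraints are x - 2y = 21 and -5x - 7y = -15.
Solving simultaneously gives x = 177/17, y = -90/17.

x = 177/17, y = -90/17, minimum P = 84/17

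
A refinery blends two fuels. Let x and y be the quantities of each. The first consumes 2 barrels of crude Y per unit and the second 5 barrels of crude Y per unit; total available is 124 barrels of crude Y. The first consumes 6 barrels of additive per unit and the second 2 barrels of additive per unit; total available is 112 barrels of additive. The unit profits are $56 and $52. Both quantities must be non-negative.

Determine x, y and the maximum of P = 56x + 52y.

x = 12, y = 20, maximum P = 1712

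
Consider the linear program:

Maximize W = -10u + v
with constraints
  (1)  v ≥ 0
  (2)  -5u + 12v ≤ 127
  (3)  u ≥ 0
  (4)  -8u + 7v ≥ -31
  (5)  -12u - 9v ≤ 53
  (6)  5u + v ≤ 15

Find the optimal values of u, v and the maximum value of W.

Extreme points and W = -10u + v:
  (0, 0) → W = 0
  (3, 0) → W = -30
  (0, 127/12) → W = 127/12
  (53/65, 142/13) → W = 36/13

u = 0, v = 127/12, maximum W = 127/12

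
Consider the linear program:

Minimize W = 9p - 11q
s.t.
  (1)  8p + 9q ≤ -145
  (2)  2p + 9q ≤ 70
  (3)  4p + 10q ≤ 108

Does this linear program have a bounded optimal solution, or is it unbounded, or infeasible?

From the feasible point (-215/6, 425/27), moving in the direction (-9, 2) keeps every constraint satisfied while W decreases without bound.

unbounded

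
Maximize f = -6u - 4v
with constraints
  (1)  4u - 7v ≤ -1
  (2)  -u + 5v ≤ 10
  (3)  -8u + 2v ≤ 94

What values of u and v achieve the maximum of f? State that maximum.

u = -41/3, v = -23/3, maximum f = 338/3

Vertices and f = -6u - 4v:
  (5, 3) → f = -42
  (-41/3, -23/3) → f = 338/3
  (-225/19, -7/19) → f = 1378/19

The binding constraints are 4u - 7v = -1 and -8u + 2v = 94.
Solving simultaneously gives u = -41/3, v = -23/3.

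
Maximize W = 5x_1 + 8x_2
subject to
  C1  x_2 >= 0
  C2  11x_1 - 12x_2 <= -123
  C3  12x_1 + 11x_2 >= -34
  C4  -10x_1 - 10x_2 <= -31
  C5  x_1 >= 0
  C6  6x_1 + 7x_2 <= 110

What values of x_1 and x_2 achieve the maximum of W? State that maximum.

x_1 = 0, x_2 = 110/7, maximum W = 880/7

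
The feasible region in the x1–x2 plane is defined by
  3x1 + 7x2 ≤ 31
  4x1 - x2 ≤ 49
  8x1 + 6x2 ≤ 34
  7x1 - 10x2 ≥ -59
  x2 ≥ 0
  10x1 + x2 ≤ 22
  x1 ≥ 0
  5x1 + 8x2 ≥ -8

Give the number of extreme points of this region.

The feasible vertices (each the meet of two boundaries and inside every other half-plane) are:
  (26/19, 73/19)
  (0, 31/7)
  (49/26, 41/13)
  (11/5, 0)
  (0, 0)

5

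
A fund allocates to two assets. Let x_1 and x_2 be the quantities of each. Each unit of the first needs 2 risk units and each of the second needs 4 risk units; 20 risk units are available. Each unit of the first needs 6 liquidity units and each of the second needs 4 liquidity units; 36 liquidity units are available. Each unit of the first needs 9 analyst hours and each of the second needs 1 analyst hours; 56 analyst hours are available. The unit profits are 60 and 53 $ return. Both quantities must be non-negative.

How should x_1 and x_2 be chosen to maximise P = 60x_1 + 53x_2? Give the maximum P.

Vertices and P = 60x_1 + 53x_2:
  (0, 0) → P = 0
  (0, 5) → P = 265
  (6, 0) → P = 360
  (4, 3) → P = 399

The binding constraints are 2x_1 + 4x_2 = 20 and 6x_1 + 4x_2 = 36.
Solving simultaneously gives x_1 = 4, x_2 = 3.

x_1 = 4, x_2 = 3, maximum P = 399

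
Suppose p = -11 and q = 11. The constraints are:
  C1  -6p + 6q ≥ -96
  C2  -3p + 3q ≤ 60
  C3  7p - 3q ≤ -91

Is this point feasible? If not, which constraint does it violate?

Constraint C2: -3p + 3q = 66, which is not ≤ 60. All other constraints are satisfied.

not feasible — violates C2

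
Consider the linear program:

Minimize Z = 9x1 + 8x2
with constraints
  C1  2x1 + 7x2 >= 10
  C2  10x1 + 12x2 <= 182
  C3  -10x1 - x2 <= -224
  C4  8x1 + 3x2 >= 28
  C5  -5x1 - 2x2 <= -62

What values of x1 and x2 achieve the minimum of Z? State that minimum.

x1 = 779/34, x2 = -87/17, minimum Z = 5619/34

Feasible corners and Z = 9x1 + 8x2:
  (577/23, -132/23) → Z = 4137/23
  (779/34, -87/17) → Z = 5619/34
  (1253/55, -42/11) → Z = 9597/55

The optimum lies where 2x1 + 7x2 = 10 and -10x1 - x2 = -224.
Solving simultaneously gives x1 = 779/34, x2 = -87/17.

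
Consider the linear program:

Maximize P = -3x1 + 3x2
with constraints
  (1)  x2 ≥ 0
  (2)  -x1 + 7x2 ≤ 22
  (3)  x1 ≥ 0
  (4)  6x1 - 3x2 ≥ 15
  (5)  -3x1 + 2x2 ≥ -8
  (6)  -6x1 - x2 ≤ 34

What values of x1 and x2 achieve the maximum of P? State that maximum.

Feasible corners and P = -3x1 + 3x2:
  (5/2, 0) → P = -15/2
  (8/3, 0) → P = -8
  (57/13, 49/13) → P = -24/13
  (100/19, 74/19) → P = -78/19

The binding constraints are -x1 + 7x2 = 22 and 6x1 - 3x2 = 15.
Solving simultaneously gives x1 = 57/13, x2 = 49/13.

x1 = 57/13, x2 = 49/13, maximum P = -24/13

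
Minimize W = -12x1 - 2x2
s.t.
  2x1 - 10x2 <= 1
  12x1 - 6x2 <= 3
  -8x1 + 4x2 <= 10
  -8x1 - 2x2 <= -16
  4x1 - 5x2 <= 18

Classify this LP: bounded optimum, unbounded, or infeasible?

From the feasible point (17/12, 7/3), moving in the direction (6, 12) keeps every constraint satisfied while W decreases without bound.

unbounded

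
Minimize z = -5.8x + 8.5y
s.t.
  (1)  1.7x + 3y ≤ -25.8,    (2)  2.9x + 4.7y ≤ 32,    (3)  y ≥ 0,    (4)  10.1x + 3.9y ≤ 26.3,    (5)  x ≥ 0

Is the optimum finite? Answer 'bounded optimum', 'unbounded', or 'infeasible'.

infeasible

The boundaries 1.7x + 3y = -25.8 and y = 0 meet at (-258/17, 0), but that point violates x ≥ 0. Every candidate vertex is excluded by some other constraint, so the feasible region is empty.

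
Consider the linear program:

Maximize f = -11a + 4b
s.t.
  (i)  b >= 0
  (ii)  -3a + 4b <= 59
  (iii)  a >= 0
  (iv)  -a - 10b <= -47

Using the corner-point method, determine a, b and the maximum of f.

The feasible region is unbounded (it extends along (4, 3), (1, 0)), but f strictly decreases along every unbounded feasible direction, so there is no improving ray and the maximum is attained at a vertex.

The binding constraints are -3a + 4b = 59 and a = 0.
Solving simultaneously gives a = 0, b = 59/4.

a = 0, b = 59/4, maximum f = 59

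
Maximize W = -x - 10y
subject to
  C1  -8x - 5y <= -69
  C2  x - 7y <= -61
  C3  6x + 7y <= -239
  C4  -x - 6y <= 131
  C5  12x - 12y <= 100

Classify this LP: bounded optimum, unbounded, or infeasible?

infeasible

The boundaries -8x - 5y = -69 and x - 7y = -61 meet at (178/61, 557/61), but that point violates 6x + 7y ≤ -239. Every candidate vertex is excluded by some other constraint, so the feasible region is empty.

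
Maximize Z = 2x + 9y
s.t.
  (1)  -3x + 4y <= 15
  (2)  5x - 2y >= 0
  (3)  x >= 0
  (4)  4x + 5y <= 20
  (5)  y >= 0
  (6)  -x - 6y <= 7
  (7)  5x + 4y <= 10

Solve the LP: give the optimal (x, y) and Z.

Feasible corners and Z = 2x + 9y:
  (0, 0) → Z = 0
  (2/3, 5/3) → Z = 49/3
  (2, 0) → Z = 4

At the optimal vertex, 5x - 2y = 0 and 5x + 4y = 10.
Solving simultaneously gives x = 2/3, y = 5/3.

x = 2/3, y = 5/3, maximum Z = 49/3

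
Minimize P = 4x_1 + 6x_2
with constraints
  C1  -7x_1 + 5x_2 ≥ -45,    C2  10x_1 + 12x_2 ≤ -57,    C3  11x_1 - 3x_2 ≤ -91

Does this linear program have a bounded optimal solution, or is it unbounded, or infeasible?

unbounded

From the feasible point (-295/17, -566/17), moving in the direction (-5, -7) keeps every constraint satisfied while P decreases without bound.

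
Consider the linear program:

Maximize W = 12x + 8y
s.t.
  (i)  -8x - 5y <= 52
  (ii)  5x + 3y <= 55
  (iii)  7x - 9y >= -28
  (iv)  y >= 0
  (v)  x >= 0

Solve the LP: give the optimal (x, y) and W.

x = 137/22, y = 175/22, maximum W = 1522/11

Feasible corners and W = 12x + 8y:
  (137/22, 175/22) → W = 1522/11
  (11, 0) → W = 132
  (0, 28/9) → W = 224/9
  (0, 0) → W = 0

The binding constraints are 5x + 3y = 55 and 7x - 9y = -28.
Solving simultaneously gives x = 137/22, y = 175/22.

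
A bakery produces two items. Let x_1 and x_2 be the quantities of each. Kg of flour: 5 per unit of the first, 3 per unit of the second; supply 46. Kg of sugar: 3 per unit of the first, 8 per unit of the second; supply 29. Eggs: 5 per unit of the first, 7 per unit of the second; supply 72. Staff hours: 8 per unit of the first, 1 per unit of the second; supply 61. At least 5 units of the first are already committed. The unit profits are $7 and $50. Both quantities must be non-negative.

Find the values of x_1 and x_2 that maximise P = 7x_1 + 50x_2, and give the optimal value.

Vertices and P = 7x_1 + 50x_2:
  (61/8, 0) → P = 427/8
  (5, 0) → P = 35
  (459/61, 49/61) → P = 5663/61
  (5, 7/4) → P = 245/2

The optimum lies where 3x_1 + 8x_2 = 29 and x_1 = 5.
Solving simultaneously gives x_1 = 5, x_2 = 7/4.

x_1 = 5, x_2 = 7/4, maximum P = 245/2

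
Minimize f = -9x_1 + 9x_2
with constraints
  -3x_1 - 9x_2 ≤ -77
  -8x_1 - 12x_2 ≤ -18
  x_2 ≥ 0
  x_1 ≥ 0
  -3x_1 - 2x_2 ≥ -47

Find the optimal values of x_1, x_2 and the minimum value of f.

The optimum lies where -3x_1 - 9x_2 = -77 and -3x_1 - 2x_2 = -47.
Solving simultaneously gives x_1 = 269/21, x_2 = 30/7.

x_1 = 269/21, x_2 = 30/7, minimum f = -537/7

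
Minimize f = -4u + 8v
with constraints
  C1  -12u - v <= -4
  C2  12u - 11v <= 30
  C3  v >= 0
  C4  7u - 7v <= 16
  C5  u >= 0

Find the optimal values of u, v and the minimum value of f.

Corner points and f = -4u + 8v:
  (1/3, 0) → f = -4/3
  (0, 4) → f = 32
  (34/7, 18/7) → f = 8/7
  (16/7, 0) → f = -64/7
The feasible region is unbounded (it extends along (0, 1), (11, 12)), but f strictly increases along every unbounded feasible direction, so there is no improving ray and the minimum is attained at a vertex.

The optimum lies where v = 0 and 7u - 7v = 16.
Solving simultaneously gives u = 16/7, v = 0.

u = 16/7, v = 0, minimum f = -64/7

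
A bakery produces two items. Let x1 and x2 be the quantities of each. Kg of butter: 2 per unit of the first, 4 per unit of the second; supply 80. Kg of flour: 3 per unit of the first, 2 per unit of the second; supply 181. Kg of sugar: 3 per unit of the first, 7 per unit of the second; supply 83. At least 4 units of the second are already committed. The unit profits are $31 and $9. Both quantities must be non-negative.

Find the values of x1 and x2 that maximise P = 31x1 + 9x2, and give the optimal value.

Feasible corners and P = 31x1 + 9x2:
  (0, 83/7) → P = 747/7
  (0, 4) → P = 36
  (55/3, 4) → P = 1813/3

At the optimal vertex, 3x1 + 7x2 = 83 and x2 = 4.
Solving simultaneously gives x1 = 55/3, x2 = 4.

x1 = 55/3, x2 = 4, maximum P = 1813/3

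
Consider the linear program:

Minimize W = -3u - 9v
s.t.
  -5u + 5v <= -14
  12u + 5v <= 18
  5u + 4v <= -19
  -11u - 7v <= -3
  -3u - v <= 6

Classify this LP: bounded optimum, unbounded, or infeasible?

infeasible

The boundaries -5u + 5v = -14 and 12u + 5v = 18 meet at (32/17, -78/85), but that point violates 5u + 4v ≤ -19. Every candidate vertex is excluded by some other constraint, so the feasible region is empty.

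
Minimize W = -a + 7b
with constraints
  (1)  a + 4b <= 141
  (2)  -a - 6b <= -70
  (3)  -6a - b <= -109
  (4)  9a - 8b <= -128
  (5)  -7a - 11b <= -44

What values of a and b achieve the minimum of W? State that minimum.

a = 248/19, b = 583/19, minimum W = 3833/19

Feasible corners and W = -a + 7b:
  (295/23, 737/23) → W = 4864/23
  (14, 127/4) → W = 833/4
  (248/19, 583/19) → W = 3833/19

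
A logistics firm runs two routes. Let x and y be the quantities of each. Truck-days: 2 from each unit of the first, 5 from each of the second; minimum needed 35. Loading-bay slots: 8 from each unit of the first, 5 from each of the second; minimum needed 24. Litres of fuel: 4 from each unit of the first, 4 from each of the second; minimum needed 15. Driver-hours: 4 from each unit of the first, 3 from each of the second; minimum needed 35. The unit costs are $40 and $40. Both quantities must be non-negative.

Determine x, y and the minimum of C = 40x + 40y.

x = 5, y = 5, minimum C = 400

Feasible corners and C = 40x + 40y:
  (0, 35/3) → C = 1400/3
  (35/2, 0) → C = 700
  (5, 5) → C = 400
The feasible region is unbounded (it extends along (0, 1), (1, 0)), but C strictly increases along every unbounded feasible direction, so there is no improving ray and the minimum is attained at a vertex.

The binding constraints are 2x + 5y = 35 and 4x + 3y = 35.
Solving simultaneously gives x = 5, y = 5.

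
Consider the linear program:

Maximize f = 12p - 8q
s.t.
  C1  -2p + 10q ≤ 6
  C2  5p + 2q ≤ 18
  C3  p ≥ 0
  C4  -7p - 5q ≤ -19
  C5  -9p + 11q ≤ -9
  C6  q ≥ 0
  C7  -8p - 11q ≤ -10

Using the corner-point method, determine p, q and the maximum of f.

p = 18/5, q = 0, maximum f = 216/5

Corner points and f = 12p - 8q:
  (28/9, 11/9) → f = 248/9
  (39/17, 18/17) → f = 324/17
  (18/5, 0) → f = 216/5
  (127/61, 54/61) → f = 1092/61
  (19/7, 0) → f = 228/7

The binding constraints are 5p + 2q = 18 and q = 0.
Solving simultaneously gives p = 18/5, q = 0.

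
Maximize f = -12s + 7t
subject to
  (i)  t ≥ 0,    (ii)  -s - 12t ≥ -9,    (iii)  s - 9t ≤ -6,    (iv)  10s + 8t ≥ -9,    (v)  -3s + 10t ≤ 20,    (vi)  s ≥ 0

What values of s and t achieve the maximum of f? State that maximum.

Feasible corners and f = -12s + 7t:
  (3/7, 5/7) → f = -1/7
  (0, 3/4) → f = 21/4
  (0, 2/3) → f = 14/3

The optimum lies where -s - 12t = -9 and s = 0.
Solving simultaneously gives s = 0, t = 3/4.

s = 0, t = 3/4, maximum f = 21/4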